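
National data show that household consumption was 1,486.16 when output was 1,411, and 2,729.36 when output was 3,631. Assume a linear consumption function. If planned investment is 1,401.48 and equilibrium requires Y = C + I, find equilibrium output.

Y = 4767

MPC = (2729.36 − 1486.16)/(3631 − 1411) = 1243.2/2220 = 0.56
a = 1486.16 − 0.56(1411) = 696
Equilibrium: Y = 696 + 0.56Y + 1401.48
0.44Y = 2097.48, so Y = 2097.48/0.44 = 4767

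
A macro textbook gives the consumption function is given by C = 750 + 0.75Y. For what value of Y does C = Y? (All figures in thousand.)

At break-even, C = Y: 750 + 0.75Y = Y
0.25Y = 750, so Y = 750/0.25 = 3000

Y = 3000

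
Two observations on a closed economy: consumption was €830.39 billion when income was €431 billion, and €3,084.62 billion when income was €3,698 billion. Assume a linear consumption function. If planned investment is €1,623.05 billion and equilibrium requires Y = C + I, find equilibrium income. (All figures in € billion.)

Y = 6955

MPC = (3084.62 − 830.39)/(3698 − 431) = 2254.23/3267 = 0.69
a = 830.39 − 0.69(431) = 533
Equilibrium: Y = 533 + 0.69Y + 1623.05
0.31Y = 2156.05, so Y = 2156.05/0.31 = 6955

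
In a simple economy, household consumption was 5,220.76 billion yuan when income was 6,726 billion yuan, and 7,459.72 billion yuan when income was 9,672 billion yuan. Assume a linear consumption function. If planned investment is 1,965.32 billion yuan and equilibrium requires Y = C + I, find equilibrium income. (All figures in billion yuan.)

Y = 8643

MPC = (7459.72 − 5220.76)/(9672 − 6726) = 2238.96/2946 = 0.76
a = 5220.76 − 0.76(6726) = 109
Equilibrium: Y = 109 + 0.76Y + 1965.32
0.24Y = 2074.32, so Y = 2074.32/0.24 = 8643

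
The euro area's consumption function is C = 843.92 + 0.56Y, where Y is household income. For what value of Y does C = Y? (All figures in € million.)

At break-even, C = Y: 843.92 + 0.56Y = Y
0.44Y = 843.92, so Y = 843.92/0.44 = 1918

Y = 1918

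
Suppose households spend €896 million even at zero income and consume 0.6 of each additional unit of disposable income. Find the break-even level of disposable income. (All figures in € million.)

At break-even, C = Y: 896 + 0.6Y = Y
0.4Y = 896, so Y = 896/0.4 = 2240

Y = 2240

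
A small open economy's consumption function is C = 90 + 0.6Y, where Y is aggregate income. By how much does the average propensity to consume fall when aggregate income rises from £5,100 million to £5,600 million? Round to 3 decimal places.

At Y = 5100: C = 90 + 0.6(5100) = 3150, APC = 3150/5100 = 0.6176
At Y = 5600: C = 3450, APC = 3450/5600 = 0.6161
Fall in APC = 0.6176 − 0.6161 = 0.0015 ≈ 0.002

ΔAPC = 0.002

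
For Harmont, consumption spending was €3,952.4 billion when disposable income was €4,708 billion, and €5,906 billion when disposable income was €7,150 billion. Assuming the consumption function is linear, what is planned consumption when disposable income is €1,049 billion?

MPC = (5906 − 3952.4)/(7150 − 4708) = 1953.6/2442 = 0.8
a = 3952.4 − 0.8(4708) = 3952.4 − 3766.4 = 186
C = 186 + 0.8(1049) = 186 + 839.2 = 1025.2

C = 1025.2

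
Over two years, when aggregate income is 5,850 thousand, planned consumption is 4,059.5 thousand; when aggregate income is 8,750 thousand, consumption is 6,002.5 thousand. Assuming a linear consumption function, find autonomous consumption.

a = 140

MPC = ΔC/ΔY = (6002.5 − 4059.5)/(8750 − 5850) = 1943/2900 = 0.67
a = C − MPC·Y = 4059.5 − 0.67(5850) = 4059.5 − 3919.5 = 140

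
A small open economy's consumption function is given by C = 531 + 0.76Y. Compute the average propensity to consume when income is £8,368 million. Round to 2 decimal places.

APC = 0.82

C = 531 + 0.76(8368) = 6890.68
APC = C/Y = 6890.68/8368 = 0.82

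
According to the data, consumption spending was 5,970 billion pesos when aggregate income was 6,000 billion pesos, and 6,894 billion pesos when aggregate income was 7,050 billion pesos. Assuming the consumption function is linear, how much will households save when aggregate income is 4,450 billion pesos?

MPC = (6894 − 5970)/(7050 − 6000) = 924/1050 = 0.88
a = 5970 − 0.88(6000) = 5970 − 5280 = 690
C = 690 + 0.88(4450) = 4606
S = 4450 − 4606 = -156

S = -156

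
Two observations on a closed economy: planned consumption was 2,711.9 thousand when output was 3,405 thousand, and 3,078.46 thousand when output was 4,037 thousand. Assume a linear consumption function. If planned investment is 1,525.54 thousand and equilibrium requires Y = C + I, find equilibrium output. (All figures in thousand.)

Y = 5387

MPC = (3078.46 − 2711.9)/(4037 − 3405) = 366.56/632 = 0.58
a = 2711.9 − 0.58(3405) = 737
Equilibrium: Y = 737 + 0.58Y + 1525.54
0.42Y = 2262.54, so Y = 2262.54/0.42 = 5387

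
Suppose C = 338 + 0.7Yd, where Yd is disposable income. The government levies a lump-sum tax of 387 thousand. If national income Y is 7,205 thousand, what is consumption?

Yd = Y − T = 7205 − 387 = 6818
C = 338 + 0.7(6818) = 338 + 4772.6 = 5110.6

C = 5110.6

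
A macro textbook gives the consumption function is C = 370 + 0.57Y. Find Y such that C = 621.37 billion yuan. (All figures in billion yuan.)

Y = 441

370 + 0.57Y = 621.37
0.57Y = 251.37, so Y = 251.37/0.57 = 441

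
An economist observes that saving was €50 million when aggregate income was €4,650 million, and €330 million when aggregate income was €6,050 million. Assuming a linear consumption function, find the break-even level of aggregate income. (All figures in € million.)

Y = 4400

MPS = ΔS/ΔY = (330 − 50)/(6050 − 4650) = 280/1400 = 0.2
MPC = 1 − MPS = 0.8
From S(4650) = 50: −a + 0.2(4650) = 50, so a = 930 − 50 = 880
Break-even (S = 0): Y = a/MPS = 880/0.2 = 4400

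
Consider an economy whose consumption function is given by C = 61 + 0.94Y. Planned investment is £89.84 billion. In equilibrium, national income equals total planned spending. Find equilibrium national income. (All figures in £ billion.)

Y = 2514

Y = C + I = 61 + 0.94Y + 89.84
Y − 0.94Y = 150.84
0.06Y = 150.84, so Y = 150.84/0.06 = 2514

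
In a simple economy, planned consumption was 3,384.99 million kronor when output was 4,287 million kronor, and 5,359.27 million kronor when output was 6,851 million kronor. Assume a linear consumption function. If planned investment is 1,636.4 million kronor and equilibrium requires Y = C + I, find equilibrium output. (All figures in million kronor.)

Y = 7480

MPC = (5359.27 − 3384.99)/(6851 − 4287) = 1974.28/2564 = 0.77
a = 3384.99 − 0.77(4287) = 84
Equilibrium: Y = 84 + 0.77Y + 1636.4
0.23Y = 1720.4, so Y = 1720.4/0.23 = 7480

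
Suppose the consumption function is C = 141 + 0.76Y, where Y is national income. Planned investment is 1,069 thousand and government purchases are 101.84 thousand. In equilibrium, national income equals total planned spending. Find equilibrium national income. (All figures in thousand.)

Y = 5466

Y = C + I + G = 141 + 0.76Y + 1069 + 101.84
Y − 0.76Y = 1311.84
0.24Y = 1311.84, so Y = 1311.84/0.24 = 5466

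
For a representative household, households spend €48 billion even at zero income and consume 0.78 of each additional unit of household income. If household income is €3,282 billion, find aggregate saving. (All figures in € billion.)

S = 674.04

C = 48 + 0.78(3282) = 48 + 2559.96 = 2607.96
S = Y − C = 3282 − 2607.96 = 674.04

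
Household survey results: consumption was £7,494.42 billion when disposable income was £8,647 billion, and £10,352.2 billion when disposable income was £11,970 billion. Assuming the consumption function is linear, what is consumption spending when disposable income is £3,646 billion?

C = 3193.56

MPC = (10352.2 − 7494.42)/(11970 − 8647) = 2857.78/3323 = 0.86
a = 7494.42 − 0.86(8647) = 7494.42 − 7436.42 = 58
C = 58 + 0.86(3646) = 58 + 3135.56 = 3193.56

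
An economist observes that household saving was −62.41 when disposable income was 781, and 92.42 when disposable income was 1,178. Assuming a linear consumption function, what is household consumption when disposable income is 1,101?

MPS = ΔS/ΔY = (92.42 − (-62.41))/(1178 − 781) = 154.83/397 = 0.39
MPC = 1 − MPS = 0.61
Autonomous saving = -62.41 − 0.39(781) = -367, so a = 367
C = 367 + 0.61(1101) = 367 + 671.61 = 1038.61

C = 1038.61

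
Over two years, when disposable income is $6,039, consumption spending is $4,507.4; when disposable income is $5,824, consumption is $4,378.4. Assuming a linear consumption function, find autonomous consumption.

a = 884

MPC = ΔC/ΔY = (4507.4 − 4378.4)/(6039 − 5824) = 129/215 = 0.6
a = C − MPC·Y = 4378.4 − 0.6(5824) = 4378.4 − 3494.4 = 884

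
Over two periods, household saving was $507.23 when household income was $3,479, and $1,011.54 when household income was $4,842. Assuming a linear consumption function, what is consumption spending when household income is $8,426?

MPS = ΔS/ΔY = (1011.54 − 507.23)/(4842 − 3479) = 504.31/1363 = 0.37
MPC = 1 − MPS = 0.63
Autonomous saving = 507.23 − 0.37(3479) = -780, so a = 780
C = 780 + 0.63(8426) = 780 + 5308.38 = 6088.38

C = 6088.38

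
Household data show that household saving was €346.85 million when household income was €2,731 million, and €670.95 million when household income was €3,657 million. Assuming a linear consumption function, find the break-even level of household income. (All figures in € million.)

Y = 1740

MPS = ΔS/ΔY = (670.95 − 346.85)/(3657 − 2731) = 324.1/926 = 0.35
MPC = 1 − MPS = 0.65
From S(2731) = 346.85: −a + 0.35(2731) = 346.85, so a = 955.85 − 346.85 = 609
Break-even (S = 0): Y = a/MPS = 609/0.35 = 1740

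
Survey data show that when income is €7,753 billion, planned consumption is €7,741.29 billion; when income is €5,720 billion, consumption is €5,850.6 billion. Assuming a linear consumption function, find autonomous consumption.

a = 531

MPC = ΔC/ΔY = (7741.29 − 5850.6)/(7753 − 5720) = 1890.69/2033 = 0.93
a = C − MPC·Y = 5850.6 − 0.93(5720) = 5850.6 − 5319.6 = 531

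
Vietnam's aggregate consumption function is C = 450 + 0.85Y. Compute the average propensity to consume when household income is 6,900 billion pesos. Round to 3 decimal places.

APC = 0.915

C = 450 + 0.85(6900) = 6315
APC = C/Y = 6315/6900 = 0.915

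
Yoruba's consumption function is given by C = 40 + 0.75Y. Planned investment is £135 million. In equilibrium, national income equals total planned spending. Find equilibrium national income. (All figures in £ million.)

Y = 700

Y = C + I = 40 + 0.75Y + 135
Y − 0.75Y = 175
0.25Y = 175, so Y = 175/0.25 = 700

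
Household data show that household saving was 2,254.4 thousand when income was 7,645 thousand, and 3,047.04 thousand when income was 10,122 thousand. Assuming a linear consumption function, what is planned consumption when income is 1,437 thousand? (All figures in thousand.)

C = 1169.16

MPS = ΔS/ΔY = (3047.04 − 2254.4)/(10122 − 7645) = 792.64/2477 = 0.32
MPC = 1 − MPS = 0.68
Autonomous saving = 2254.4 − 0.32(7645) = -192, so a = 192
C = 192 + 0.68(1437) = 192 + 977.16 = 1169.16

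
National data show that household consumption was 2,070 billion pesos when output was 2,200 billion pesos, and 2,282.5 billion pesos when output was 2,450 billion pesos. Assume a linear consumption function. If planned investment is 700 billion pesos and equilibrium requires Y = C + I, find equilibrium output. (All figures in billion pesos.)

MPC = (2282.5 − 2070)/(2450 − 2200) = 212.5/250 = 0.85
a = 2070 − 0.85(2200) = 200
Equilibrium: Y = 200 + 0.85Y + 700
0.15Y = 900, so Y = 900/0.15 = 6000

Y = 6000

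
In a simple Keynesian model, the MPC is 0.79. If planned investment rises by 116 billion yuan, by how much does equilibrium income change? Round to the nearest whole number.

The multiplier is 1/(1 − MPC) = 1/0.21.
ΔY = 116/0.21 = 552.38 ≈ 552

ΔY ≈ 552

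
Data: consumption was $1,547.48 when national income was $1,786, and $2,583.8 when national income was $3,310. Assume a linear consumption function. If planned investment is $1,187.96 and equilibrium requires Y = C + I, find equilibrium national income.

Y = 4753

MPC = (2583.8 − 1547.48)/(3310 − 1786) = 1036.32/1524 = 0.68
a = 1547.48 − 0.68(1786) = 333
Equilibrium: Y = 333 + 0.68Y + 1187.96
0.32Y = 1520.96, so Y = 1520.96/0.32 = 4753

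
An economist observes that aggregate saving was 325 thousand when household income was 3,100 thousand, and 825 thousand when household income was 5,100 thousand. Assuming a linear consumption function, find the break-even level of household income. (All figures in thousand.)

MPS = ΔS/ΔY = (825 − 325)/(5100 − 3100) = 500/2000 = 0.25
MPC = 1 − MPS = 0.75
From S(3100) = 325: −a + 0.25(3100) = 325, so a = 775 − 325 = 450
Break-even (S = 0): Y = a/MPS = 450/0.25 = 1800

Y = 1800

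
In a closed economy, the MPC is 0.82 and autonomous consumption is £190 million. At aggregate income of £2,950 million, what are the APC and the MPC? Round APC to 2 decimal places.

MPC = 0.82 (the slope of the consumption function)
C = 190 + 0.82(2950) = 2609, so APC = 2609/2950 = 0.88

APC = 0.88; MPC = 0.82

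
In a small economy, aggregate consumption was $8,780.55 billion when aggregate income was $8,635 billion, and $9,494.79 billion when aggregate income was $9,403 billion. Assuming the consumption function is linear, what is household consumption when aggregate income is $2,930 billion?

MPC = (9494.79 − 8780.55)/(9403 − 8635) = 714.24/768 = 0.93
a = 8780.55 − 0.93(8635) = 8780.55 − 8030.55 = 750
C = 750 + 0.93(2930) = 750 + 2724.9 = 3474.9

C = 3474.9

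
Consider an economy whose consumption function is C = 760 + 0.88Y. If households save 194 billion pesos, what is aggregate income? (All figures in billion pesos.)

S = Y − C = -760 + 0.12Y
-760 + 0.12Y = 194, so 0.12Y = 954 and Y = 7950

Y = 7950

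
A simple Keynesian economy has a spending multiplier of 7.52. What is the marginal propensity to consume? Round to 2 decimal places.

MPC = 0.87

k = 1/(1 − MPC), so 1 − MPC = 1/k = 1/7.52 = 0.1330
MPC = 1 − 0.1330 = 0.87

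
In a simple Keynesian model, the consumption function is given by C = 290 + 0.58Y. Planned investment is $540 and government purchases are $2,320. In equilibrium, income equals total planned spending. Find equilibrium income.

Y = C + I + G = 290 + 0.58Y + 540 + 2320
Y − 0.58Y = 3150
0.42Y = 3150, so Y = 3150/0.42 = 7500

Y = 7500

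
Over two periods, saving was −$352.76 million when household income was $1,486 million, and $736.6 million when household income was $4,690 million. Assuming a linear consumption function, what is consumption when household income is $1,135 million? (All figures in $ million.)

C = 1607.1

MPS = ΔS/ΔY = (736.6 − (-352.76))/(4690 − 1486) = 1089.36/3204 = 0.34
MPC = 1 − MPS = 0.66
Autonomous saving = -352.76 − 0.34(1486) = -858, so a = 858
C = 858 + 0.66(1135) = 858 + 749.1 = 1607.1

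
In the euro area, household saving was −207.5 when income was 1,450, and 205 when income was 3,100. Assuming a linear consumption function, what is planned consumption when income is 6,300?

C = 5295

MPS = ΔS/ΔY = (205 − (-207.5))/(3100 − 1450) = 412.5/1650 = 0.25
MPC = 1 − MPS = 0.75
Autonomous saving = -207.5 − 0.25(1450) = -570, so a = 570
C = 570 + 0.75(6300) = 570 + 4725 = 5295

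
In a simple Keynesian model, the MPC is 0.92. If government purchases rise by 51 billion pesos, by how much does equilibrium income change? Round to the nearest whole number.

The multiplier is 1/(1 − MPC) = 1/0.08.
ΔY = 51/0.08 = 637.50 ≈ 638

ΔY ≈ 638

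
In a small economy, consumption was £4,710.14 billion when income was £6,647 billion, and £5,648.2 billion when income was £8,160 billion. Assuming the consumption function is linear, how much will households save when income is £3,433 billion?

S = 715.54

MPC = (5648.2 − 4710.14)/(8160 − 6647) = 938.06/1513 = 0.62
a = 4710.14 − 0.62(6647) = 4710.14 − 4121.14 = 589
C = 589 + 0.62(3433) = 2717.46
S = 3433 − 2717.46 = 715.54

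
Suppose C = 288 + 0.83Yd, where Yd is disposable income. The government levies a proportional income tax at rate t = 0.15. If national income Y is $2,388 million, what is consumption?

C = 1972.734

Yd = (1 − 0.15)(2388) = 0.85(2388) = 2029.8
C = 288 + 0.83(2029.8) = 288 + 1684.734 = 1972.734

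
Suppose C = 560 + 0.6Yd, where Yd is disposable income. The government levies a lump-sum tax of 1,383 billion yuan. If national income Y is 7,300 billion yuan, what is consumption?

Yd = Y − T = 7300 − 1383 = 5917
C = 560 + 0.6(5917) = 560 + 3550.2 = 4110.2

C = 4110.2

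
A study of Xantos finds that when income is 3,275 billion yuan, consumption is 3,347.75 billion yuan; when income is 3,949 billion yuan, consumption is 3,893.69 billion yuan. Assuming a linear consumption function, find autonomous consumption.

MPC = ΔC/ΔY = (3893.69 − 3347.75)/(3949 − 3275) = 545.94/674 = 0.81
a = C − MPC·Y = 3347.75 − 0.81(3275) = 3347.75 − 2652.75 = 695

a = 695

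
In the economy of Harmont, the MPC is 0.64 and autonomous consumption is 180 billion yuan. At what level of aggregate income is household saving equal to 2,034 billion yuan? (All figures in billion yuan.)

Y = 6150

S = Y − C = -180 + 0.36Y
-180 + 0.36Y = 2034, so 0.36Y = 2214 and Y = 6150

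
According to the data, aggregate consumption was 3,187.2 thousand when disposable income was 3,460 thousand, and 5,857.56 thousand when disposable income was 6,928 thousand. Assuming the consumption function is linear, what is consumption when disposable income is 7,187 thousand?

C = 6056.99

MPC = (5857.56 − 3187.2)/(6928 − 3460) = 2670.36/3468 = 0.77
a = 3187.2 − 0.77(3460) = 3187.2 − 2664.2 = 523
C = 523 + 0.77(7187) = 523 + 5533.99 = 6056.99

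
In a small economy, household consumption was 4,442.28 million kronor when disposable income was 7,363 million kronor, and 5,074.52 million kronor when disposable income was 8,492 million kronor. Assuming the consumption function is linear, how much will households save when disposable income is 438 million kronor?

MPC = (5074.52 − 4442.28)/(8492 − 7363) = 632.24/1129 = 0.56
a = 4442.28 − 0.56(7363) = 4442.28 − 4123.28 = 319
C = 319 + 0.56(438) = 564.28
S = 438 − 564.28 = -126.28

S = -126.28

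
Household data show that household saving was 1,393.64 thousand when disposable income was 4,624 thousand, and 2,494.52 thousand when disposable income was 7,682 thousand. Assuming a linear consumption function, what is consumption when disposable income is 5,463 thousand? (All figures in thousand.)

C = 3767.32

MPS = ΔS/ΔY = (2494.52 − 1393.64)/(7682 − 4624) = 1100.88/3058 = 0.36
MPC = 1 − MPS = 0.64
Autonomous saving = 1393.64 − 0.36(4624) = -271, so a = 271
C = 271 + 0.64(5463) = 271 + 3496.32 = 3767.32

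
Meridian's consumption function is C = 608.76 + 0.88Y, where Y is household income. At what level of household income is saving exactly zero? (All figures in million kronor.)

At break-even, C = Y: 608.76 + 0.88Y = Y
0.12Y = 608.76, so Y = 608.76/0.12 = 5073

Y = 5073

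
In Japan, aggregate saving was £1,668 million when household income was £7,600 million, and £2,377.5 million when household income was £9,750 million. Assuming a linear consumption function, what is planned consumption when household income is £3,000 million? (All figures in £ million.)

MPS = ΔS/ΔY = (2377.5 − 1668)/(9750 − 7600) = 709.5/2150 = 0.33
MPC = 1 − MPS = 0.67
Autonomous saving = 1668 − 0.33(7600) = -840, so a = 840
C = 840 + 0.67(3000) = 840 + 2010 = 2850

C = 2850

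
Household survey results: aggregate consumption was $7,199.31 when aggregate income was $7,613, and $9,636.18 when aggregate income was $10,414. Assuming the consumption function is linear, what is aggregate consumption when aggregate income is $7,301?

C = 6927.87

MPC = (9636.18 − 7199.31)/(10414 − 7613) = 2436.87/2801 = 0.87
a = 7199.31 − 0.87(7613) = 7199.31 − 6623.31 = 576
C = 576 + 0.87(7301) = 576 + 6351.87 = 6927.87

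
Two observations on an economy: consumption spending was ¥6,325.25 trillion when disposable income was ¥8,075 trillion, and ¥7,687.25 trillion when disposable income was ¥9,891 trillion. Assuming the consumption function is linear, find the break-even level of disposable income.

MPC = (7687.25 − 6325.25)/(9891 − 8075) = 1362/1816 = 0.75
a = 6325.25 − 0.75(8075) = 6325.25 − 6056.25 = 269
Break-even: Y = a/(1−MPC) = 269/0.25 = 1076

Y = 1076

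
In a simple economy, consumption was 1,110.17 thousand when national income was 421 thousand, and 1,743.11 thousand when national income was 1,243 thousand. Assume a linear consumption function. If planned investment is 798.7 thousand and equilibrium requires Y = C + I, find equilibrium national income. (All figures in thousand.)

Y = 6890

MPC = (1743.11 − 1110.17)/(1243 − 421) = 632.94/822 = 0.77
a = 1110.17 − 0.77(421) = 786
Equilibrium: Y = 786 + 0.77Y + 798.7
0.23Y = 1584.7, so Y = 1584.7/0.23 = 6890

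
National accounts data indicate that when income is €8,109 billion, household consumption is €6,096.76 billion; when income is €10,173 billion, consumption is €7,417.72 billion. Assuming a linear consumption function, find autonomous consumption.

MPC = ΔC/ΔY = (7417.72 − 6096.76)/(10173 − 8109) = 1320.96/2064 = 0.64
a = C − MPC·Y = 6096.76 − 0.64(8109) = 6096.76 − 5189.76 = 907

a = 907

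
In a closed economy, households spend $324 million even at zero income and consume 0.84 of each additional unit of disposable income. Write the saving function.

S = Y − C = Y − (324 + 0.84Y) = -324 + (1 − 0.84)Y

S = -324 + 0.16Y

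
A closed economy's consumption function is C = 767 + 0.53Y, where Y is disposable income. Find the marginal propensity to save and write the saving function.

MPS = 0.47; S = -767 + 0.47Y

MPS = 1 − MPC = 1 − 0.53 = 0.47
S = Y − C = -767 + 0.47Y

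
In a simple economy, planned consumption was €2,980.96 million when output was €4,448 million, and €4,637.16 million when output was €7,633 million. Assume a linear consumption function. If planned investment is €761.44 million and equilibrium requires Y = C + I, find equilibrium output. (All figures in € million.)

Y = 2978

MPC = (4637.16 − 2980.96)/(7633 − 4448) = 1656.2/3185 = 0.52
a = 2980.96 − 0.52(4448) = 668
Equilibrium: Y = 668 + 0.52Y + 761.44
0.48Y = 1429.44, so Y = 1429.44/0.48 = 2978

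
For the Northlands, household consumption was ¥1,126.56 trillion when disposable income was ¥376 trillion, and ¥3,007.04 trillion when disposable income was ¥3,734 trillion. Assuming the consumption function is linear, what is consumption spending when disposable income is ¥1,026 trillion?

C = 1490.56

MPC = (3007.04 − 1126.56)/(3734 − 376) = 1880.48/3358 = 0.56
a = 1126.56 − 0.56(376) = 1126.56 − 210.56 = 916
C = 916 + 0.56(1026) = 916 + 574.56 = 1490.56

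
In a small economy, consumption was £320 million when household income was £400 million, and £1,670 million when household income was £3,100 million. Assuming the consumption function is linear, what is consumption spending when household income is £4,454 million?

MPC = (1670 − 320)/(3100 − 400) = 1350/2700 = 0.5
a = 320 − 0.5(400) = 320 − 200 = 120
C = 120 + 0.5(4454) = 120 + 2227 = 2347

C = 2347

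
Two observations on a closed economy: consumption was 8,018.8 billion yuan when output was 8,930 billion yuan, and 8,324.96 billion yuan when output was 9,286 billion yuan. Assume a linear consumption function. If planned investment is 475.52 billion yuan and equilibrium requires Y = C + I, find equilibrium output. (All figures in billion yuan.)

Y = 5818

MPC = (8324.96 − 8018.8)/(9286 − 8930) = 306.16/356 = 0.86
a = 8018.8 − 0.86(8930) = 339
Equilibrium: Y = 339 + 0.86Y + 475.52
0.14Y = 814.52, so Y = 814.52/0.14 = 5818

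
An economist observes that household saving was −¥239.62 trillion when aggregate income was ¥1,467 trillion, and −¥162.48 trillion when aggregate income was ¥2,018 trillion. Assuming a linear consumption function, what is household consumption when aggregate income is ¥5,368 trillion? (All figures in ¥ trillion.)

C = 5061.48

MPS = ΔS/ΔY = (-162.48 − (-239.62))/(2018 − 1467) = 77.14/551 = 0.14
MPC = 1 − MPS = 0.86
Autonomous saving = -239.62 − 0.14(1467) = -445, so a = 445
C = 445 + 0.86(5368) = 445 + 4616.48 = 5061.48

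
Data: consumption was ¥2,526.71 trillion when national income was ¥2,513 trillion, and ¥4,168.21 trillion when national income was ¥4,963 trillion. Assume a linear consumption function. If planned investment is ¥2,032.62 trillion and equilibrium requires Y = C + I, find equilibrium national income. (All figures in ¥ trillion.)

MPC = (4168.21 − 2526.71)/(4963 − 2513) = 1641.5/2450 = 0.67
a = 2526.71 − 0.67(2513) = 843
Equilibrium: Y = 843 + 0.67Y + 2032.62
0.33Y = 2875.62, so Y = 2875.62/0.33 = 8714

Y = 8714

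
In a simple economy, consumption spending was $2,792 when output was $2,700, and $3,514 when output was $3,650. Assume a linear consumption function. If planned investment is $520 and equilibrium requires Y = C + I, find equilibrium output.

MPC = (3514 − 2792)/(3650 − 2700) = 722/950 = 0.76
a = 2792 − 0.76(2700) = 740
Equilibrium: Y = 740 + 0.76Y + 520
0.24Y = 1260, so Y = 1260/0.24 = 5250

Y = 5250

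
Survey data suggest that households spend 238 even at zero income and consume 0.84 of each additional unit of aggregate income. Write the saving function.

S = -238 + 0.16Y

S = Y − C = Y − (238 + 0.84Y) = -238 + (1 − 0.84)Y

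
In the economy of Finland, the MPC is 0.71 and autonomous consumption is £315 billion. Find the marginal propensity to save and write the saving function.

MPS = 1 − MPC = 1 − 0.71 = 0.29
S = Y − C = -315 + 0.29Y

MPS = 0.29; S = -315 + 0.29Y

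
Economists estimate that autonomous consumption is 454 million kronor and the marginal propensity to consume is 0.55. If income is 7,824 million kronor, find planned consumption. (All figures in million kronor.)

C = 4757.2

C = 454 + 0.55(7824) = 454 + 4303.2 = 4757.2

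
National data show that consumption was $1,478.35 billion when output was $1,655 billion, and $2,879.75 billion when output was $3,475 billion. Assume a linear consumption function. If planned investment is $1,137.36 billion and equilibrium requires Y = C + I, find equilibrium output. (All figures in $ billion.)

Y = 5832

MPC = (2879.75 − 1478.35)/(3475 − 1655) = 1401.4/1820 = 0.77
a = 1478.35 − 0.77(1655) = 204
Equilibrium: Y = 204 + 0.77Y + 1137.36
0.23Y = 1341.36, so Y = 1341.36/0.23 = 5832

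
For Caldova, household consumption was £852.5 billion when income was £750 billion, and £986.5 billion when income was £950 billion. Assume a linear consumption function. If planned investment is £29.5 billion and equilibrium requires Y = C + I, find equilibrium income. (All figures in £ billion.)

MPC = (986.5 − 852.5)/(950 − 750) = 134/200 = 0.67
a = 852.5 − 0.67(750) = 350
Equilibrium: Y = 350 + 0.67Y + 29.5
0.33Y = 379.5, so Y = 379.5/0.33 = 1150

Y = 1150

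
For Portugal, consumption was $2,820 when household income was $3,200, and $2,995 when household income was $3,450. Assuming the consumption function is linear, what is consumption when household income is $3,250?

MPC = (2995 − 2820)/(3450 − 3200) = 175/250 = 0.7
a = 2820 − 0.7(3200) = 2820 − 2240 = 580
C = 580 + 0.7(3250) = 580 + 2275 = 2855

C = 2855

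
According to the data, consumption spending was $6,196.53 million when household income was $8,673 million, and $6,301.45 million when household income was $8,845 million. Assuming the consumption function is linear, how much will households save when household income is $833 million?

MPC = (6301.45 − 6196.53)/(8845 − 8673) = 104.92/172 = 0.61
a = 6196.53 − 0.61(8673) = 6196.53 − 5290.53 = 906
C = 906 + 0.61(833) = 1414.13
S = 833 − 1414.13 = -581.13

S = -581.13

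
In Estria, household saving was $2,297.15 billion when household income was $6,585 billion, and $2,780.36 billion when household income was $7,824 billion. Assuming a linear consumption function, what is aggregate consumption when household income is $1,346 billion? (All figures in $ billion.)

C = 1092.06

MPS = ΔS/ΔY = (2780.36 − 2297.15)/(7824 − 6585) = 483.21/1239 = 0.39
MPC = 1 − MPS = 0.61
Autonomous saving = 2297.15 − 0.39(6585) = -271, so a = 271
C = 271 + 0.61(1346) = 271 + 821.06 = 1092.06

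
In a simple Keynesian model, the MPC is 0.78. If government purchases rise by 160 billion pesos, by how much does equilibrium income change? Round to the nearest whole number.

ΔY ≈ 727

The multiplier is 1/(1 − MPC) = 1/0.22.
ΔY = 160/0.22 = 727.27 ≈ 727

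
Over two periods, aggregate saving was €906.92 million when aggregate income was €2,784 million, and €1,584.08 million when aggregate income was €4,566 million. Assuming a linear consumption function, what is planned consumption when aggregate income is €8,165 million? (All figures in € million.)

MPS = ΔS/ΔY = (1584.08 − 906.92)/(4566 − 2784) = 677.16/1782 = 0.38
MPC = 1 − MPS = 0.62
Autonomous saving = 906.92 − 0.38(2784) = -151, so a = 151
C = 151 + 0.62(8165) = 151 + 5062.3 = 5213.3

C = 5213.3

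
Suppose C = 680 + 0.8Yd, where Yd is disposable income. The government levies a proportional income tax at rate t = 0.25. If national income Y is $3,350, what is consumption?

C = 2690

Yd = (1 − 0.25)(3350) = 0.75(3350) = 2512.5
C = 680 + 0.8(2512.5) = 680 + 2010 = 2690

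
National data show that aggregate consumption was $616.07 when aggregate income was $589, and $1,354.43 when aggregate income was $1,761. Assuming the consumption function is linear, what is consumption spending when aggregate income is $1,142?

MPC = (1354.43 − 616.07)/(1761 − 589) = 738.36/1172 = 0.63
a = 616.07 − 0.63(589) = 616.07 − 371.07 = 245
C = 245 + 0.63(1142) = 245 + 719.46 = 964.46

C = 964.46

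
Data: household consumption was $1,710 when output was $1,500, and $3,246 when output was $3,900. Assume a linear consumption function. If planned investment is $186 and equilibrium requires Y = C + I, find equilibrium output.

Y = 2600

MPC = (3246 − 1710)/(3900 − 1500) = 1536/2400 = 0.64
a = 1710 − 0.64(1500) = 750
Equilibrium: Y = 750 + 0.64Y + 186
0.36Y = 936, so Y = 936/0.36 = 2600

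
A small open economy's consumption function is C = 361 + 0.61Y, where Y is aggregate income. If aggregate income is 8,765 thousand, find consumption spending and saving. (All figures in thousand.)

C = 5707.65; S = 3057.35

C = 361 + 0.61(8765) = 361 + 5346.65 = 5707.65
S = Y − C = 8765 − 5707.65 = 3057.35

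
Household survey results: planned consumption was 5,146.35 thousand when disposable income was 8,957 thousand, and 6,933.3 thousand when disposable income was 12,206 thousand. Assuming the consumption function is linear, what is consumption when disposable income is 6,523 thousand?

C = 3807.65

MPC = (6933.3 − 5146.35)/(12206 − 8957) = 1786.95/3249 = 0.55
a = 5146.35 − 0.55(8957) = 5146.35 − 4926.35 = 220
C = 220 + 0.55(6523) = 220 + 3587.65 = 3807.65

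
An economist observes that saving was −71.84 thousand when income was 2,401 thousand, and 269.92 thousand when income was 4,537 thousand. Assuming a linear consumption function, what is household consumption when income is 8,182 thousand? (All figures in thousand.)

C = 7328.88

MPS = ΔS/ΔY = (269.92 − (-71.84))/(4537 − 2401) = 341.76/2136 = 0.16
MPC = 1 − MPS = 0.84
Autonomous saving = -71.84 − 0.16(2401) = -456, so a = 456
C = 456 + 0.84(8182) = 456 + 6872.88 = 7328.88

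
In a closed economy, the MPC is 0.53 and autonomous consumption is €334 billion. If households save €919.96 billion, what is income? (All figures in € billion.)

S = Y − C = -334 + 0.47Y
-334 + 0.47Y = 919.96, so 0.47Y = 1253.96 and Y = 2668

Y = 2668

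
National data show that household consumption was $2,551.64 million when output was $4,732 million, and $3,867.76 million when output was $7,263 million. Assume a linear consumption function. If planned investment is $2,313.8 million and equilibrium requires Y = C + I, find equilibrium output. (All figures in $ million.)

Y = 5010

MPC = (3867.76 − 2551.64)/(7263 − 4732) = 1316.12/2531 = 0.52
a = 2551.64 − 0.52(4732) = 91
Equilibrium: Y = 91 + 0.52Y + 2313.8
0.48Y = 2404.8, so Y = 2404.8/0.48 = 5010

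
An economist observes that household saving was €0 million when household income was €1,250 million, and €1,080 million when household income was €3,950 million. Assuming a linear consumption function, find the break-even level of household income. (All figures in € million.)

MPS = ΔS/ΔY = (1080 − 0)/(3950 − 1250) = 1080/2700 = 0.4
MPC = 1 − MPS = 0.6
From S(1250) = 0: −a + 0.4(1250) = 0, so a = 500 − 0 = 500
Break-even (S = 0): Y = a/MPS = 500/0.4 = 1250

Y = 1250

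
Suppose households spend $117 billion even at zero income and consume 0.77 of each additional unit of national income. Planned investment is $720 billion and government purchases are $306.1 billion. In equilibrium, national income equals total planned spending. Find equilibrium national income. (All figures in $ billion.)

Y = C + I + G = 117 + 0.77Y + 720 + 306.1
Y − 0.77Y = 1143.1
0.23Y = 1143.1, so Y = 1143.1/0.23 = 4970

Y = 4970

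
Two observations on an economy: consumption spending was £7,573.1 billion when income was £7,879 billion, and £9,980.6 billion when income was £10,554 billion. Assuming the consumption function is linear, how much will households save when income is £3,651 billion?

MPC = (9980.6 − 7573.1)/(10554 − 7879) = 2407.5/2675 = 0.9
a = 7573.1 − 0.9(7879) = 7573.1 − 7091.1 = 482
C = 482 + 0.9(3651) = 3767.9
S = 3651 − 3767.9 = -116.9

S = -116.9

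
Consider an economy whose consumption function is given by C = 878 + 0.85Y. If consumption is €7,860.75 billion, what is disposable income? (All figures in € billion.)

Y = 8215

878 + 0.85Y = 7860.75
0.85Y = 6982.75, so Y = 6982.75/0.85 = 8215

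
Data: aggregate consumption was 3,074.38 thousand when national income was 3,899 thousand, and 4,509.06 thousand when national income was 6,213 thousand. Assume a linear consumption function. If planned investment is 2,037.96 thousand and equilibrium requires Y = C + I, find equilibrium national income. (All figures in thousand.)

Y = 7092

MPC = (4509.06 − 3074.38)/(6213 − 3899) = 1434.68/2314 = 0.62
a = 3074.38 − 0.62(3899) = 657
Equilibrium: Y = 657 + 0.62Y + 2037.96
0.38Y = 2694.96, so Y = 2694.96/0.38 = 7092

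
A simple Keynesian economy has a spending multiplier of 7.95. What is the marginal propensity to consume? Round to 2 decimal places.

k = 1/(1 − MPC), so 1 − MPC = 1/k = 1/7.95 = 0.1258
MPC = 1 − 0.1258 = 0.87

MPC = 0.87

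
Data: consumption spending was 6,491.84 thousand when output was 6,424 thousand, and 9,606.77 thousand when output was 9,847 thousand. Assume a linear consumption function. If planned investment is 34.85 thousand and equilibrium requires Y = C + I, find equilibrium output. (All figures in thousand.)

Y = 7565

MPC = (9606.77 − 6491.84)/(9847 − 6424) = 3114.93/3423 = 0.91
a = 6491.84 − 0.91(6424) = 646
Equilibrium: Y = 646 + 0.91Y + 34.85
0.09Y = 680.85, so Y = 680.85/0.09 = 7565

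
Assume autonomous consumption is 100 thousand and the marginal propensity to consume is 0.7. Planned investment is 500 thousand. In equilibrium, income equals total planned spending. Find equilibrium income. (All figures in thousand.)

Y = C + I = 100 + 0.7Y + 500
Y − 0.7Y = 600
0.3Y = 600, so Y = 600/0.3 = 2000

Y = 2000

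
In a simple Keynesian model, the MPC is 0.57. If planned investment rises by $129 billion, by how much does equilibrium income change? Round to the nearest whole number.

The multiplier is 1/(1 − MPC) = 1/0.43.
ΔY = 129/0.43 = 300.00 ≈ 300

ΔY ≈ 300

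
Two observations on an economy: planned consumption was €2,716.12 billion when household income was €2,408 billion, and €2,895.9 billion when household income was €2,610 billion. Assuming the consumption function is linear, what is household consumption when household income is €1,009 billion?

MPC = (2895.9 − 2716.12)/(2610 − 2408) = 179.78/202 = 0.89
a = 2716.12 − 0.89(2408) = 2716.12 − 2143.12 = 573
C = 573 + 0.89(1009) = 573 + 898.01 = 1471.01

C = 1471.01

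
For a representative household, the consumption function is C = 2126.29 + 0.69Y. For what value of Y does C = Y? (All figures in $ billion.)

At break-even, C = Y: 2126.29 + 0.69Y = Y
0.31Y = 2126.29, so Y = 2126.29/0.31 = 6859

Y = 6859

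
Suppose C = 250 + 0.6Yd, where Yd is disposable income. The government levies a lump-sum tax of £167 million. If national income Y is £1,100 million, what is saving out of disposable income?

S = 123.2

Yd = Y − T = 1100 − 167 = 933
C = 250 + 0.6(933) = 250 + 559.8 = 809.8
S = Yd − C = 933 − 809.8 = 123.2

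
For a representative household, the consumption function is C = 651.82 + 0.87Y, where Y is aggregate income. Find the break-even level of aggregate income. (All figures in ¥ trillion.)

At break-even, C = Y: 651.82 + 0.87Y = Y
0.13Y = 651.82, so Y = 651.82/0.13 = 5014

Y = 5014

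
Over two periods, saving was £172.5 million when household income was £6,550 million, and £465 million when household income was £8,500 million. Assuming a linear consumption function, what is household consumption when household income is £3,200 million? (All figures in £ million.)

MPS = ΔS/ΔY = (465 − 172.5)/(8500 − 6550) = 292.5/1950 = 0.15
MPC = 1 − MPS = 0.85
Autonomous saving = 172.5 − 0.15(6550) = -810, so a = 810
C = 810 + 0.85(3200) = 810 + 2720 = 3530

C = 3530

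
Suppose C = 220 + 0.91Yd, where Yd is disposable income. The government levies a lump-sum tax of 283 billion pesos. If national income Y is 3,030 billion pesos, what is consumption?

C = 2719.77

Yd = Y − T = 3030 − 283 = 2747
C = 220 + 0.91(2747) = 220 + 2499.77 = 2719.77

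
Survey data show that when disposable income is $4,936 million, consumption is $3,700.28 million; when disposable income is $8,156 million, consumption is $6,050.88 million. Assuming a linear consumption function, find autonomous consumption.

a = 97

MPC = ΔC/ΔY = (6050.88 − 3700.28)/(8156 − 4936) = 2350.6/3220 = 0.73
a = C − MPC·Y = 3700.28 − 0.73(4936) = 3700.28 − 3603.28 = 97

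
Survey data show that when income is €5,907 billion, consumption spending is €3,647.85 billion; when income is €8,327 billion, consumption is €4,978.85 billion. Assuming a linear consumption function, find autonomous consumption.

a = 399

MPC = ΔC/ΔY = (4978.85 − 3647.85)/(8327 − 5907) = 1331/2420 = 0.55
a = C − MPC·Y = 3647.85 − 0.55(5907) = 3647.85 − 3248.85 = 399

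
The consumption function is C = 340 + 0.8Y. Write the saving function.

S = -340 + 0.2Y

S = Y − C = Y − (340 + 0.8Y) = -340 + (1 − 0.8)Y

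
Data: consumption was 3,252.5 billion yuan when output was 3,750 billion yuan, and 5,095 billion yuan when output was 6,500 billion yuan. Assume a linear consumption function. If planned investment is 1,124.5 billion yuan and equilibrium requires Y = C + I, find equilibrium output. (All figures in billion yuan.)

MPC = (5095 − 3252.5)/(6500 − 3750) = 1842.5/2750 = 0.67
a = 3252.5 − 0.67(3750) = 740
Equilibrium: Y = 740 + 0.67Y + 1124.5
0.33Y = 1864.5, so Y = 1864.5/0.33 = 5650

Y = 5650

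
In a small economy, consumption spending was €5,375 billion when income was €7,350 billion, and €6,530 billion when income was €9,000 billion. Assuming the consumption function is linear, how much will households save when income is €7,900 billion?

MPC = (6530 − 5375)/(9000 − 7350) = 1155/1650 = 0.7
a = 5375 − 0.7(7350) = 5375 − 5145 = 230
C = 230 + 0.7(7900) = 5760
S = 7900 − 5760 = 2140

S = 2140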